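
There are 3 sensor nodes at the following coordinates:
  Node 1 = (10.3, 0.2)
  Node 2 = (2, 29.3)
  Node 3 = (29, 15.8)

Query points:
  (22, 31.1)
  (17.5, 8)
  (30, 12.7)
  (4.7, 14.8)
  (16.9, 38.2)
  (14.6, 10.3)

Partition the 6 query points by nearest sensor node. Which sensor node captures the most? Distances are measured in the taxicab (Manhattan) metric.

Node 2

(22, 31.1) — d to each: Node 1:42.6, Node 2:21.8, Node 3:22.3 → nearest is Node 2
(17.5, 8) — d to each: Node 1:15, Node 2:36.8, Node 3:19.3 → nearest is Node 1
(30, 12.7) — d to each: Node 1:32.2, Node 2:44.6, Node 3:4.1 → nearest is Node 3
(4.7, 14.8) — d to each: Node 1:20.2, Node 2:17.2, Node 3:25.3 → nearest is Node 2
(16.9, 38.2) — d to each: Node 1:44.6, Node 2:23.8, Node 3:34.5 → nearest is Node 2
(14.6, 10.3) — d to each: Node 1:14.4, Node 2:31.6, Node 3:19.9 → nearest is Node 1
Tally — Node 1:2, Node 2:3, Node 3:1. Node 2 captures the most (3).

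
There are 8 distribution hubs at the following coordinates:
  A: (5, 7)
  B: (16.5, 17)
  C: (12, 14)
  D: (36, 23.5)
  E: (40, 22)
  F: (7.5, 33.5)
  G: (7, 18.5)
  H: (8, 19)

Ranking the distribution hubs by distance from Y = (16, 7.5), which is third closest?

A

Compare squared distances (the ordering matches that of the actual distances):
|YA|² = (16−5)² + (7.5−7)² = 121 + 0.25 = 121.25
|YB|² = (16−16.5)² + (7.5−17)² = 0.25 + 90.25 = 90.5
|YC|² = (16−12)² + (7.5−14)² = 16 + 42.25 = 58.25
|YD|² = (16−36)² + (7.5−23.5)² = 400 + 256 = 656
|YE|² = (16−40)² + (7.5−22)² = 576 + 210.25 = 786.25
|YF|² = (16−7.5)² + (7.5−33.5)² = 72.25 + 676 = 748.25
|YG|² = (16−7)² + (7.5−18.5)² = 81 + 121 = 202
|YH|² = (16−8)² + (7.5−19)² = 64 + 132.25 = 196.25
Sorted ascending: C, B, A, H, … — the third-nearest is A.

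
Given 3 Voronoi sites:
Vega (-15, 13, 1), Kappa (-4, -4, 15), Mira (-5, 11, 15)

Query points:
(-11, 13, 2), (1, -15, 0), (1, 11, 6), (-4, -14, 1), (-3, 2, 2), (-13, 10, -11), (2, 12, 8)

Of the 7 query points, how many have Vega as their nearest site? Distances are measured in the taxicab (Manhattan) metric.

(-11, 13, 2) — d to each: Vega:5, Kappa:37, Mira:21 → nearest is Vega
(1, -15, 0) — d to each: Vega:45, Kappa:31, Mira:47 → nearest is Kappa
(1, 11, 6) — d to each: Vega:23, Kappa:29, Mira:15 → nearest is Mira
(-4, -14, 1) — d to each: Vega:38, Kappa:24, Mira:40 → nearest is Kappa
(-3, 2, 2) — d to each: Vega:24, Kappa:20, Mira:24 → nearest is Kappa
(-13, 10, -11) — d to each: Vega:17, Kappa:49, Mira:35 → nearest is Vega
(2, 12, 8) — d to each: Vega:25, Kappa:29, Mira:15 → nearest is Mira
2 of the 7 points have Vega as nearest.

2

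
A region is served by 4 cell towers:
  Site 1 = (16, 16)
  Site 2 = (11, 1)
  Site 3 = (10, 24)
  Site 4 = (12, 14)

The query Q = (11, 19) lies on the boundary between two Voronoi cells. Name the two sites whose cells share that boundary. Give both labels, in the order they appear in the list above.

Site 3 and Site 4

Squared distances from Q to each site:
d²(Q, Site 1) = (11−16)² + (19−16)² = 25 + 9 = 34
d²(Q, Site 2) = (11−11)² + (19−1)² = 0 + 324 = 324
d²(Q, Site 3) = (11−10)² + (19−24)² = 1 + 25 = 26
d²(Q, Site 4) = (11−12)² + (19−14)² = 1 + 25 = 26
Q is equidistant from Site 3 and Site 4 (both at squared distance 26), and every other site is strictly farther — so Q lies on the Site 3–Site 4 Voronoi edge.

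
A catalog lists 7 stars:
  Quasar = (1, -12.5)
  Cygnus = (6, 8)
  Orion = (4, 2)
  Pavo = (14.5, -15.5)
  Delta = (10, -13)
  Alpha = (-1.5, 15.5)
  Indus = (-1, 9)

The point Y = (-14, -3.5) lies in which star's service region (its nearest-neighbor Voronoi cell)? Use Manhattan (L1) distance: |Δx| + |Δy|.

Orion

d(Y, Quasar) = |-14−1| + |-3.5−(-12.5)| = 15 + 9 = 24
d(Y, Cygnus) = |-14−6| + |-3.5−8| = 20 + 11.5 = 31.5
d(Y, Orion) = |-14−4| + |-3.5−2| = 18 + 5.5 = 23.5
d(Y, Pavo) = |-14−14.5| + |-3.5−(-15.5)| = 28.5 + 12 = 40.5
d(Y, Delta) = |-14−10| + |-3.5−(-13)| = 24 + 9.5 = 33.5
d(Y, Alpha) = |-14−(-1.5)| + |-3.5−15.5| = 12.5 + 19 = 31.5
d(Y, Indus) = |-14−(-1)| + |-3.5−9| = 13 + 12.5 = 25.5
Orion is nearest.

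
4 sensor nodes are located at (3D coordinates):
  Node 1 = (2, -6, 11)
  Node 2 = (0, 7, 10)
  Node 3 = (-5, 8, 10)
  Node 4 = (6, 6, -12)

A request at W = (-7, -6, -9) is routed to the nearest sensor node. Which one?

Compare squared distances (the ordering matches that of the actual distances):
d²(W, Node 1) = (-7−2)² + (-6−(-6))² + (-9−11)² = 81 + 0 + 400 = 481
d²(W, Node 2) = (-7−0)² + (-6−7)² + (-9−10)² = 49 + 169 + 361 = 579
d²(W, Node 3) = (-7−(-5))² + (-6−8)² + (-9−10)² = 4 + 196 + 361 = 561
d²(W, Node 4) = (-7−6)² + (-6−6)² + (-9−(-12))² = 169 + 144 + 9 = 322
Minimum is at Node 4.

Node 4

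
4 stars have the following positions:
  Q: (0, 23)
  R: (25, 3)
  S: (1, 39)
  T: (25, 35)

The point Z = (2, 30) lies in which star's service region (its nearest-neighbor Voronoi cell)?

Q

Squared Euclidean distances:
|ZQ|² = (2−0)² + (30−23)² = 4 + 49 = 53
|ZR|² = (2−25)² + (30−3)² = 529 + 729 = 1258
|ZS|² = (2−1)² + (30−39)² = 1 + 81 = 82
|ZT|² = (2−25)² + (30−35)² = 529 + 25 = 554
Q is nearest.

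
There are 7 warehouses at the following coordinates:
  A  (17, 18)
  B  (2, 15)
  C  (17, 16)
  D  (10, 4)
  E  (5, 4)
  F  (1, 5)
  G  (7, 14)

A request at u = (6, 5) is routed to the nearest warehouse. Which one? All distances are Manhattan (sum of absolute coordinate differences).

E

d(u,A) = |6−17| + |5−18| = 11 + 13 = 24
d(u,B) = |6−2| + |5−15| = 4 + 10 = 14
d(u,C) = |6−17| + |5−16| = 11 + 11 = 22
d(u,D) = |6−10| + |5−4| = 4 + 1 = 5
d(u,E) = |6−5| + |5−4| = 1 + 1 = 2
d(u,F) = |6−1| + |5−5| = 5 + 0 = 5
d(u,G) = |6−7| + |5−14| = 1 + 9 = 10
Minimum is at E.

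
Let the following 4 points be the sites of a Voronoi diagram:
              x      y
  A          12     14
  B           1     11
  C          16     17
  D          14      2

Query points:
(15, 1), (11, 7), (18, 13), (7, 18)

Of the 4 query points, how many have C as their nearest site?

1

(15, 1) — d² to each: A:178, B:296, C:257, D:2 → nearest is D
(11, 7) — d² to each: A:50, B:116, C:125, D:34 → nearest is D
(18, 13) — d² to each: A:37, B:293, C:20, D:137 → nearest is C
(7, 18) — d² to each: A:41, B:85, C:82, D:305 → nearest is A
1 of the 4 points has C as nearest.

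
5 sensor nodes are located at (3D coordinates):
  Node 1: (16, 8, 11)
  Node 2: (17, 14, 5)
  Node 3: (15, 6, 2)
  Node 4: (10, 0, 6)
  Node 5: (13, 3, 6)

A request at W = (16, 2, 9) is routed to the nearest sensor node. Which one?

Node 5

Compare squared distances (the ordering matches that of the actual distances):
d²(W, Node 1) = (16−16)² + (2−8)² + (9−11)² = 0 + 36 + 4 = 40
d²(W, Node 2) = (16−17)² + (2−14)² + (9−5)² = 1 + 144 + 16 = 161
d²(W, Node 3) = (16−15)² + (2−6)² + (9−2)² = 1 + 16 + 49 = 66
d²(W, Node 4) = (16−10)² + (2−0)² + (9−6)² = 36 + 4 + 9 = 49
d²(W, Node 5) = (16−13)² + (2−3)² + (9−6)² = 9 + 1 + 9 = 19
Node 5 is nearest.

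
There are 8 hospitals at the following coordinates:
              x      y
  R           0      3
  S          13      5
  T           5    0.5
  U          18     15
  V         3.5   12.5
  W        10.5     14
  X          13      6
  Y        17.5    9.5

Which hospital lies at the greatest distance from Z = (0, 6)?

Since √ is increasing, it suffices to compare squared distances:
|ZR|² = 0 + 9 = 9
|ZS|² = 169 + 1 = 170
|ZT|² = 25 + 30.25 = 55.25
|ZU|² = 324 + 81 = 405
|ZV|² = 12.25 + 42.25 = 54.5
|ZW|² = 110.25 + 64 = 174.25
|ZX|² = 169 + 0 = 169
|ZY|² = 306.25 + 12.25 = 318.5
The largest is to U.

U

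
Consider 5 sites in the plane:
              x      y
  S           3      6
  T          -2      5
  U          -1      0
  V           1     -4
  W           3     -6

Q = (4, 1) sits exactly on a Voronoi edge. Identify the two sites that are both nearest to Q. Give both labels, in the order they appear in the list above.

Squared distances from Q to each site:
|QS|² = (4−3)² + (1−6)² = 1 + 25 = 26
|QT|² = (4−(-2))² + (1−5)² = 36 + 16 = 52
|QU|² = (4−(-1))² + (1−0)² = 25 + 1 = 26
|QV|² = (4−1)² + (1−(-4))² = 9 + 25 = 34
|QW|² = (4−3)² + (1−(-6))² = 1 + 49 = 50
Q is equidistant from S and U (both at squared distance 26), and every other site is strictly farther — so Q lies on the S–U Voronoi edge.

S and U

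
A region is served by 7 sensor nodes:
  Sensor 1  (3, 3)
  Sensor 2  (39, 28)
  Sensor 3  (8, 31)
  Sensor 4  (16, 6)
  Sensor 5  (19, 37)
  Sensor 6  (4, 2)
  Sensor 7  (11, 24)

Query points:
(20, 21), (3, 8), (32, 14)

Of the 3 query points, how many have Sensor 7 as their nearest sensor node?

1

(20, 21) — d² to each: Sensor 1:613, Sensor 2:410, Sensor 3:244, Sensor 4:241, Sensor 5:257, Sensor 6:617, Sensor 7:90 → nearest is Sensor 7
(3, 8) — d² to each: Sensor 1:25, Sensor 2:1696, Sensor 3:554, Sensor 4:173, Sensor 5:1097, Sensor 6:37, Sensor 7:320 → nearest is Sensor 1
(32, 14) — d² to each: Sensor 1:962, Sensor 2:245, Sensor 3:865, Sensor 4:320, Sensor 5:698, Sensor 6:928, Sensor 7:541 → nearest is Sensor 2
1 of the 3 points has Sensor 7 as nearest.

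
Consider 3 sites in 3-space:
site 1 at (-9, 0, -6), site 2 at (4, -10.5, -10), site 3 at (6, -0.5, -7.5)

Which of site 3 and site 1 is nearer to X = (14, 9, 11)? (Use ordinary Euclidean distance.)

site 3

Compare squared distances:
d²(X, site 3) = (14−6)² + (9−(-0.5))² + (11−(-7.5))² = 64 + 90.25 + 342.25 = 496.5
d²(X, site 1) = (14−(-9))² + (9−0)² + (11−(-6))² = 529 + 81 + 289 = 899
496.5 < 899, so site 3 is closer.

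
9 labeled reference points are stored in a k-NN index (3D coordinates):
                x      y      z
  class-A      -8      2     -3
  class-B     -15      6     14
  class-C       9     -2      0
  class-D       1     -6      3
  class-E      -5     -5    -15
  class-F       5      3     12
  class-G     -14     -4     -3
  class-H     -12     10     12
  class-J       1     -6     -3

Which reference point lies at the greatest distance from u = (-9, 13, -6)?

class-F

Squared Euclidean distances:
d²(u, class-A) = 1 + 121 + 9 = 131
d²(u, class-B) = 36 + 49 + 400 = 485
d²(u, class-C) = 324 + 225 + 36 = 585
d²(u, class-D) = 100 + 361 + 81 = 542
d²(u, class-E) = 16 + 324 + 81 = 421
d²(u, class-F) = 196 + 100 + 324 = 620
d²(u, class-G) = 25 + 289 + 9 = 323
d²(u, class-H) = 9 + 9 + 324 = 342
d²(u, class-J) = 100 + 361 + 9 = 470
The largest is to class-F.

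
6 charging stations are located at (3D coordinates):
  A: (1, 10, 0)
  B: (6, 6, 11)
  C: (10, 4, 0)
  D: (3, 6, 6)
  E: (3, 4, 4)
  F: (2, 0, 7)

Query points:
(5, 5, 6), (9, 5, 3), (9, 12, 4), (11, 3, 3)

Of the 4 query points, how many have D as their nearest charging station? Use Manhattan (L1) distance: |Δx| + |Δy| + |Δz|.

1

(5, 5, 6) — d to each: A:15, B:7, C:12, D:3, E:5, F:9 → nearest is D
(9, 5, 3) — d to each: A:16, B:12, C:5, D:10, E:8, F:16 → nearest is C
(9, 12, 4) — d to each: A:14, B:16, C:13, D:14, E:14, F:22 → nearest is C
(11, 3, 3) — d to each: A:20, B:16, C:5, D:14, E:10, F:16 → nearest is C
1 of the 4 points has D as nearest.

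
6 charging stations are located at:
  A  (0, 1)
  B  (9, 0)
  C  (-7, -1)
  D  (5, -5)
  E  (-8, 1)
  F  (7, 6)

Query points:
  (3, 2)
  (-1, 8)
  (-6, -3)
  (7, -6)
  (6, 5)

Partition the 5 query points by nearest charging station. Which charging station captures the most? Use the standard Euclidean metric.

(3, 2) — d² to each: A:10, B:40, C:109, D:53, E:122, F:32 → nearest is A
(-1, 8) — d² to each: A:50, B:164, C:117, D:205, E:98, F:68 → nearest is A
(-6, -3) — d² to each: A:52, B:234, C:5, D:125, E:20, F:250 → nearest is C
(7, -6) — d² to each: A:98, B:40, C:221, D:5, E:274, F:144 → nearest is D
(6, 5) — d² to each: A:52, B:34, C:205, D:101, E:212, F:2 → nearest is F
Tally — A:2, C:1, D:1, F:1. A captures the most (2).

A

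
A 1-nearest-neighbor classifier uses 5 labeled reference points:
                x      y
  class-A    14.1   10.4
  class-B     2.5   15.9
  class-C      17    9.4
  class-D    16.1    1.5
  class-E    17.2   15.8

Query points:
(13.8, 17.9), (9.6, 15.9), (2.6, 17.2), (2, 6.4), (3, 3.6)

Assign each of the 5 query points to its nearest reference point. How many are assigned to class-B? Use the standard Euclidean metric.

4

(13.8, 17.9) — d² to each: class-A:56.34, class-B:131.69, class-C:82.49, class-D:274.25, class-E:15.97 → nearest is class-E
(9.6, 15.9) — d² to each: class-A:50.5, class-B:50.41, class-C:97.01, class-D:249.61, class-E:57.77 → nearest is class-B
(2.6, 17.2) — d² to each: class-A:178.49, class-B:1.7, class-C:268.2, class-D:428.74, class-E:215.12 → nearest is class-B
(2, 6.4) — d² to each: class-A:162.41, class-B:90.5, class-C:234, class-D:222.82, class-E:319.4 → nearest is class-B
(3, 3.6) — d² to each: class-A:169.45, class-B:151.54, class-C:229.64, class-D:176.02, class-E:350.48 → nearest is class-B
4 of the 5 points have class-B as nearest.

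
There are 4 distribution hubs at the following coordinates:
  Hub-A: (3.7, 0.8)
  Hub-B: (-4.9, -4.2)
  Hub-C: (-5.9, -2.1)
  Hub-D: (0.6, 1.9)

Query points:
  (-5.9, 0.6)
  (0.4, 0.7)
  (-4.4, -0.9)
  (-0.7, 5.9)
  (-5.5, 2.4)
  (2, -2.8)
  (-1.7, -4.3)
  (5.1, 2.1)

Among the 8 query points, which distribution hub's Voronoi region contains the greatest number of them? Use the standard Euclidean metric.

Hub-C

(-5.9, 0.6) — d² to each: Hub-A:92.2, Hub-B:24.04, Hub-C:7.29, Hub-D:43.94 → nearest is Hub-C
(0.4, 0.7) — d² to each: Hub-A:10.9, Hub-B:52.1, Hub-C:47.53, Hub-D:1.48 → nearest is Hub-D
(-4.4, -0.9) — d² to each: Hub-A:68.5, Hub-B:11.14, Hub-C:3.69, Hub-D:32.84 → nearest is Hub-C
(-0.7, 5.9) — d² to each: Hub-A:45.37, Hub-B:119.65, Hub-C:91.04, Hub-D:17.69 → nearest is Hub-D
(-5.5, 2.4) — d² to each: Hub-A:87.2, Hub-B:43.92, Hub-C:20.41, Hub-D:37.46 → nearest is Hub-C
(2, -2.8) — d² to each: Hub-A:15.85, Hub-B:49.57, Hub-C:62.9, Hub-D:24.05 → nearest is Hub-A
(-1.7, -4.3) — d² to each: Hub-A:55.17, Hub-B:10.25, Hub-C:22.48, Hub-D:43.73 → nearest is Hub-B
(5.1, 2.1) — d² to each: Hub-A:3.65, Hub-B:139.69, Hub-C:138.64, Hub-D:20.29 → nearest is Hub-A
Tally — Hub-A:2, Hub-B:1, Hub-C:3, Hub-D:2. Hub-C captures the most (3).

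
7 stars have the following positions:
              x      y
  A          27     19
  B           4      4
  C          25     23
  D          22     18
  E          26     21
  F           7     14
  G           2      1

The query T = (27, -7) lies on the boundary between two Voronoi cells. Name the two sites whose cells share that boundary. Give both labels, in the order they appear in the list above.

B and D

Squared distances from T to each site:
|TA|² = (27−27)² + (-7−19)² = 0 + 676 = 676
|TB|² = (27−4)² + (-7−4)² = 529 + 121 = 650
|TC|² = (27−25)² + (-7−23)² = 4 + 900 = 904
|TD|² = (27−22)² + (-7−18)² = 25 + 625 = 650
|TE|² = (27−26)² + (-7−21)² = 1 + 784 = 785
|TF|² = (27−7)² + (-7−14)² = 400 + 441 = 841
|TG|² = (27−2)² + (-7−1)² = 625 + 64 = 689
T is equidistant from B and D (both at squared distance 650), and every other site is strictly farther — so T lies on the B–D Voronoi edge.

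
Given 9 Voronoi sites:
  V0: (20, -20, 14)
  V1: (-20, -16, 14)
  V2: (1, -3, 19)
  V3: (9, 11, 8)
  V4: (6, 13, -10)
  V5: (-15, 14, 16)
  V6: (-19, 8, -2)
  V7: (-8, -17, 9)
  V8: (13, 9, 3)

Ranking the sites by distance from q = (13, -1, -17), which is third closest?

Squared Euclidean distances:
|qV0|² = 49 + 361 + 961 = 1371
|qV1|² = 1089 + 225 + 961 = 2275
|qV2|² = 144 + 4 + 1296 = 1444
|qV3|² = 16 + 144 + 625 = 785
|qV4|² = 49 + 196 + 49 = 294
|qV5|² = 784 + 225 + 1089 = 2098
|qV6|² = 1024 + 81 + 225 = 1330
|qV7|² = 441 + 256 + 676 = 1373
|qV8|² = 0 + 100 + 400 = 500
Sorted ascending: V4, V8, V3, V6, … — the third-nearest is V3.

V3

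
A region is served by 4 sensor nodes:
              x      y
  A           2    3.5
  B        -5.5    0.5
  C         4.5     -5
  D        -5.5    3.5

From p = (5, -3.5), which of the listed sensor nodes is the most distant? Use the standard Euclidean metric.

Compare squared distances (the ordering matches that of the actual distances):
|pA|² = (5−2)² + (-3.5−3.5)² = 9 + 49 = 58
|pB|² = (5−(-5.5))² + (-3.5−0.5)² = 110.25 + 16 = 126.25
|pC|² = (5−4.5)² + (-3.5−(-5))² = 0.25 + 2.25 = 2.5
|pD|² = (5−(-5.5))² + (-3.5−3.5)² = 110.25 + 49 = 159.25
The largest is to D.

D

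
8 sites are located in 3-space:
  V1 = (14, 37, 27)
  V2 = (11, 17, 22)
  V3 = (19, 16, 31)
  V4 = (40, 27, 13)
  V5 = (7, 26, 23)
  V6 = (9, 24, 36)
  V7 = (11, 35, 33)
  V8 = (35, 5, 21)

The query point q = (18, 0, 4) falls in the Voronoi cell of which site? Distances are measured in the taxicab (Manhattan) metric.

d(q,V1) = 4 + 37 + 23 = 64
d(q,V2) = 7 + 17 + 18 = 42
d(q,V3) = 1 + 16 + 27 = 44
d(q,V4) = 22 + 27 + 9 = 58
d(q,V5) = 11 + 26 + 19 = 56
d(q,V6) = 9 + 24 + 32 = 65
d(q,V7) = 7 + 35 + 29 = 71
d(q,V8) = 17 + 5 + 17 = 39
The smallest is to V8, so q lies in the Voronoi region of V8.

V8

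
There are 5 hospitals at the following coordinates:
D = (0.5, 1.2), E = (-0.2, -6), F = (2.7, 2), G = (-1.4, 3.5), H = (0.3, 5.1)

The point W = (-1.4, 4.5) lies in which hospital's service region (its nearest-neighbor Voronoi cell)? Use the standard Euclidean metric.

Compare squared distances (the ordering matches that of the actual distances):
|WD|² = (-1.4−0.5)² + (4.5−1.2)² = 3.61 + 10.89 = 14.5
|WE|² = (-1.4−(-0.2))² + (4.5−(-6))² = 1.44 + 110.25 = 111.69
|WF|² = (-1.4−2.7)² + (4.5−2)² = 16.81 + 6.25 = 23.06
|WG|² = (-1.4−(-1.4))² + (4.5−3.5)² = 0 + 1 = 1
|WH|² = (-1.4−0.3)² + (4.5−5.1)² = 2.89 + 0.36 = 3.25
G is nearest.

G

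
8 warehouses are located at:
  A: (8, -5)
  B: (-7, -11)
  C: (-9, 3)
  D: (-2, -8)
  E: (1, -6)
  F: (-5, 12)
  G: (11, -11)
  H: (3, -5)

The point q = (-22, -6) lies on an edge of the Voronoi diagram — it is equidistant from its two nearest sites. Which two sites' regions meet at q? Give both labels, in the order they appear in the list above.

Squared distances from q to each site:
|qA|² = 900 + 1 = 901
|qB|² = 225 + 25 = 250
|qC|² = 169 + 81 = 250
|qD|² = 400 + 4 = 404
|qE|² = 529 + 0 = 529
|qF|² = 289 + 324 = 613
|qG|² = 1089 + 25 = 1114
|qH|² = 625 + 1 = 626
q is equidistant from B and C (both at squared distance 250), and every other site is strictly farther — so q lies on the B–C Voronoi edge.

B and C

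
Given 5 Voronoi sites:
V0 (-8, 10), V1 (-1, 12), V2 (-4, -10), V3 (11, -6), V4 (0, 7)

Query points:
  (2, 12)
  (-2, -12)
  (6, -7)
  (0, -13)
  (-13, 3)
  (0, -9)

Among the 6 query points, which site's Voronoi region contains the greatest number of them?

V2

(2, 12) — d² to each: V0:104, V1:9, V2:520, V3:405, V4:29 → nearest is V1
(-2, -12) — d² to each: V0:520, V1:577, V2:8, V3:205, V4:365 → nearest is V2
(6, -7) — d² to each: V0:485, V1:410, V2:109, V3:26, V4:232 → nearest is V3
(0, -13) — d² to each: V0:593, V1:626, V2:25, V3:170, V4:400 → nearest is V2
(-13, 3) — d² to each: V0:74, V1:225, V2:250, V3:657, V4:185 → nearest is V0
(0, -9) — d² to each: V0:425, V1:442, V2:17, V3:130, V4:256 → nearest is V2
Tally — V0:1, V1:1, V2:3, V3:1. V2 captures the most (3).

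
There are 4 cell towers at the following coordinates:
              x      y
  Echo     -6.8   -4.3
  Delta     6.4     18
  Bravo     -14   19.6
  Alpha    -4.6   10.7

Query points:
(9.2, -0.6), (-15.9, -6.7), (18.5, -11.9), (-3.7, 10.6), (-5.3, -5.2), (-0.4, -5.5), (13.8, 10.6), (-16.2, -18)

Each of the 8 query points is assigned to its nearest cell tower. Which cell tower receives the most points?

(9.2, -0.6) — d² to each: Echo:269.69, Delta:353.8, Bravo:946.28, Alpha:318.13 → nearest is Echo
(-15.9, -6.7) — d² to each: Echo:88.57, Delta:1107.38, Bravo:695.3, Alpha:430.45 → nearest is Echo
(18.5, -11.9) — d² to each: Echo:697.85, Delta:1040.42, Bravo:2048.5, Alpha:1044.37 → nearest is Echo
(-3.7, 10.6) — d² to each: Echo:231.62, Delta:156.77, Bravo:187.09, Alpha:0.82 → nearest is Alpha
(-5.3, -5.2) — d² to each: Echo:3.06, Delta:675.13, Bravo:690.73, Alpha:253.3 → nearest is Echo
(-0.4, -5.5) — d² to each: Echo:42.4, Delta:598.49, Bravo:814.97, Alpha:280.08 → nearest is Echo
(13.8, 10.6) — d² to each: Echo:646.37, Delta:109.52, Bravo:853.84, Alpha:338.57 → nearest is Delta
(-16.2, -18) — d² to each: Echo:276.05, Delta:1806.76, Bravo:1418.6, Alpha:958.25 → nearest is Echo
Tally — Echo:6, Delta:1, Alpha:1. Echo captures the most (6).

Echo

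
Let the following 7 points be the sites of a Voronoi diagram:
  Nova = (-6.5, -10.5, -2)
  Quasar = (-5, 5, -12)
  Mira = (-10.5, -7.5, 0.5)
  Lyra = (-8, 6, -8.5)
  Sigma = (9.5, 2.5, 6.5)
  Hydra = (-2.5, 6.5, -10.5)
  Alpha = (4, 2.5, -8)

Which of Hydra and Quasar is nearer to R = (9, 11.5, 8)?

Hydra

Compare squared distances:
d²(R, Hydra) = (9−(-2.5))² + (11.5−6.5)² + (8−(-10.5))² = 132.25 + 25 + 342.25 = 499.5
d²(R, Quasar) = (9−(-5))² + (11.5−5)² + (8−(-12))² = 196 + 42.25 + 400 = 638.25
499.5 < 638.25, so Hydra is closer.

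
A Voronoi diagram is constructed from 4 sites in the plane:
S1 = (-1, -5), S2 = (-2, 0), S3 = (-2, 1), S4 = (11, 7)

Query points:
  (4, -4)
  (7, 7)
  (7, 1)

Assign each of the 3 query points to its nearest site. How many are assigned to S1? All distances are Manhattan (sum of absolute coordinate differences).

(4, -4) — d to each: S1:6, S2:10, S3:11, S4:18 → nearest is S1
(7, 7) — d to each: S1:20, S2:16, S3:15, S4:4 → nearest is S4
(7, 1) — d to each: S1:14, S2:10, S3:9, S4:10 → nearest is S3
1 of the 3 points has S1 as nearest.

1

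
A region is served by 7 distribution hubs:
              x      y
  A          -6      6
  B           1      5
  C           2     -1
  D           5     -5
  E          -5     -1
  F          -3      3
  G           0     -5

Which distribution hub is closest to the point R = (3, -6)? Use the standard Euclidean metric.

D

Compare squared distances (the ordering matches that of the actual distances):
|RA|² = (3−(-6))² + (-6−6)² = 81 + 144 = 225
|RB|² = (3−1)² + (-6−5)² = 4 + 121 = 125
|RC|² = (3−2)² + (-6−(-1))² = 1 + 25 = 26
|RD|² = (3−5)² + (-6−(-5))² = 4 + 1 = 5
|RE|² = (3−(-5))² + (-6−(-1))² = 64 + 25 = 89
|RF|² = (3−(-3))² + (-6−3)² = 36 + 81 = 117
|RG|² = (3−0)² + (-6−(-5))² = 9 + 1 = 10
The smallest is to D, so R lies in the Voronoi region of D.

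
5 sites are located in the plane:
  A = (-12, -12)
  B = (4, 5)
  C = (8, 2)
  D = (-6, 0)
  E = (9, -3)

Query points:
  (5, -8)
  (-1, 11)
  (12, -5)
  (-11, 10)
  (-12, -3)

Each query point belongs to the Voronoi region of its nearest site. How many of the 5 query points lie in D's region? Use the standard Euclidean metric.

(5, -8) — d² to each: A:305, B:170, C:109, D:185, E:41 → nearest is E
(-1, 11) — d² to each: A:650, B:61, C:162, D:146, E:296 → nearest is B
(12, -5) — d² to each: A:625, B:164, C:65, D:349, E:13 → nearest is E
(-11, 10) — d² to each: A:485, B:250, C:425, D:125, E:569 → nearest is D
(-12, -3) — d² to each: A:81, B:320, C:425, D:45, E:441 → nearest is D
2 of the 5 points have D as nearest.

2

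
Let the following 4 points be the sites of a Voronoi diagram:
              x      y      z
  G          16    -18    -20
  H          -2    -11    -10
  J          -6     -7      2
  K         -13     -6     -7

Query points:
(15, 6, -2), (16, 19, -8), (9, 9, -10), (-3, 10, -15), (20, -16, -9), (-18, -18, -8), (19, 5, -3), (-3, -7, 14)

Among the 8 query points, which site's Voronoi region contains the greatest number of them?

(15, 6, -2) — d² to each: G:901, H:642, J:626, K:953 → nearest is J
(16, 19, -8) — d² to each: G:1513, H:1228, J:1260, K:1467 → nearest is H
(9, 9, -10) — d² to each: G:878, H:521, J:625, K:718 → nearest is H
(-3, 10, -15) — d² to each: G:1170, H:467, J:587, K:420 → nearest is K
(20, -16, -9) — d² to each: G:141, H:510, J:878, K:1193 → nearest is G
(-18, -18, -8) — d² to each: G:1300, H:309, J:365, K:170 → nearest is K
(19, 5, -3) — d² to each: G:827, H:746, J:794, K:1161 → nearest is H
(-3, -7, 14) — d² to each: G:1638, H:593, J:153, K:542 → nearest is J
Tally — G:1, H:3, J:2, K:2. H captures the most (3).

H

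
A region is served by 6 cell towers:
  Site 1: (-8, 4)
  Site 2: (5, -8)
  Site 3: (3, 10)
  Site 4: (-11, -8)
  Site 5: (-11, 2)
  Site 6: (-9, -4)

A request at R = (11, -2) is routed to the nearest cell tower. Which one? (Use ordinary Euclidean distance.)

Site 2

Compare squared distances (the ordering matches that of the actual distances):
d²(R, Site 1) = 361 + 36 = 397
d²(R, Site 2) = 36 + 36 = 72
d²(R, Site 3) = 64 + 144 = 208
d²(R, Site 4) = 484 + 36 = 520
d²(R, Site 5) = 484 + 16 = 500
d²(R, Site 6) = 400 + 4 = 404
Minimum is at Site 2.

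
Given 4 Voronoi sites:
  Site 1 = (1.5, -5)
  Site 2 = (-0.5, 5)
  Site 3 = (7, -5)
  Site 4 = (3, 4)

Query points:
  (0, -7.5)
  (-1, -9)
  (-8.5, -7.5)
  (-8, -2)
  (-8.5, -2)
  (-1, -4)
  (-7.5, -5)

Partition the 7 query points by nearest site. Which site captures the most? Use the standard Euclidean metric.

(0, -7.5) — d² to each: Site 1:8.5, Site 2:156.5, Site 3:55.25, Site 4:141.25 → nearest is Site 1
(-1, -9) — d² to each: Site 1:22.25, Site 2:196.25, Site 3:80, Site 4:185 → nearest is Site 1
(-8.5, -7.5) — d² to each: Site 1:106.25, Site 2:220.25, Site 3:246.5, Site 4:264.5 → nearest is Site 1
(-8, -2) — d² to each: Site 1:99.25, Site 2:105.25, Site 3:234, Site 4:157 → nearest is Site 1
(-8.5, -2) — d² to each: Site 1:109, Site 2:113, Site 3:249.25, Site 4:168.25 → nearest is Site 1
(-1, -4) — d² to each: Site 1:7.25, Site 2:81.25, Site 3:65, Site 4:80 → nearest is Site 1
(-7.5, -5) — d² to each: Site 1:81, Site 2:149, Site 3:210.25, Site 4:191.25 → nearest is Site 1
Tally — Site 1:7. Site 1 captures the most (7).

Site 1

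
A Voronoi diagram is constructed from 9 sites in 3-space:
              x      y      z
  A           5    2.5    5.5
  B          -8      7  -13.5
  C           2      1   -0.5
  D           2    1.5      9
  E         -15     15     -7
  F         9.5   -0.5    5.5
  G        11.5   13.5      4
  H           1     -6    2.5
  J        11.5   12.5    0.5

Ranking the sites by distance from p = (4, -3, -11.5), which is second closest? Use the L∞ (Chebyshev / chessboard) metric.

d(p,A) = max(1, 5.5, 17) = 17
d(p,B) = max(12, 10, 2) = 12
d(p,C) = max(2, 4, 11) = 11
d(p,D) = max(2, 4.5, 20.5) = 20.5
d(p,E) = max(19, 18, 4.5) = 19
d(p,F) = max(5.5, 2.5, 17) = 17
d(p,G) = max(7.5, 16.5, 15.5) = 16.5
d(p,H) = max(3, 3, 14) = 14
d(p,J) = max(7.5, 15.5, 12) = 15.5
Sorted ascending: C, B, H, … — the second-nearest is B.

B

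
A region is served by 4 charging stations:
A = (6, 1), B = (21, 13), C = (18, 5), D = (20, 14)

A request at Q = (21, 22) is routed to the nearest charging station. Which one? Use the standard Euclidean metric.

D

Squared Euclidean distances:
|QA|² = 225 + 441 = 666
|QB|² = 0 + 81 = 81
|QC|² = 9 + 289 = 298
|QD|² = 1 + 64 = 65
D is nearest.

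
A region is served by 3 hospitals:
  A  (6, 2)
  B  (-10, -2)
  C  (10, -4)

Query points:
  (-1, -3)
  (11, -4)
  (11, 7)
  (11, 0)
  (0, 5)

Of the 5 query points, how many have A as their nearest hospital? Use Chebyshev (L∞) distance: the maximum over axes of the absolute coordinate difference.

3

(-1, -3) — d to each: A:7, B:9, C:11 → nearest is A
(11, -4) — d to each: A:6, B:21, C:1 → nearest is C
(11, 7) — d to each: A:5, B:21, C:11 → nearest is A
(11, 0) — d to each: A:5, B:21, C:4 → nearest is C
(0, 5) — d to each: A:6, B:10, C:10 → nearest is A
3 of the 5 points have A as nearest.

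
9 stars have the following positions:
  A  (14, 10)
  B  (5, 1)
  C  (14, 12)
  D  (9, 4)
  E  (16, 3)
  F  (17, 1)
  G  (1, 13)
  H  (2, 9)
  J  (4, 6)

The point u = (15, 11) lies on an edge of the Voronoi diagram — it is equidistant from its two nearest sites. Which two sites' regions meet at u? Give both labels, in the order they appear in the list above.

A and C

Squared distances from u to each site:
|uA|² = (15−14)² + (11−10)² = 1 + 1 = 2
|uB|² = (15−5)² + (11−1)² = 100 + 100 = 200
|uC|² = (15−14)² + (11−12)² = 1 + 1 = 2
|uD|² = (15−9)² + (11−4)² = 36 + 49 = 85
|uE|² = (15−16)² + (11−3)² = 1 + 64 = 65
|uF|² = (15−17)² + (11−1)² = 4 + 100 = 104
|uG|² = (15−1)² + (11−13)² = 196 + 4 = 200
|uH|² = (15−2)² + (11−9)² = 169 + 4 = 173
|uJ|² = (15−4)² + (11−6)² = 121 + 25 = 146
u is equidistant from A and C (both at squared distance 2), and every other site is strictly farther — so u lies on the A–C Voronoi edge.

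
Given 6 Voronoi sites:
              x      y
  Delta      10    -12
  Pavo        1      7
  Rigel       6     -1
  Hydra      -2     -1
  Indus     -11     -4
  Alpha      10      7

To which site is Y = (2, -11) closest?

Squared Euclidean distances:
d²(Y, Delta) = 64 + 1 = 65
d²(Y, Pavo) = 1 + 324 = 325
d²(Y, Rigel) = 16 + 100 = 116
d²(Y, Hydra) = 16 + 100 = 116
d²(Y, Indus) = 169 + 49 = 218
d²(Y, Alpha) = 64 + 324 = 388
Minimum is at Delta.

Delta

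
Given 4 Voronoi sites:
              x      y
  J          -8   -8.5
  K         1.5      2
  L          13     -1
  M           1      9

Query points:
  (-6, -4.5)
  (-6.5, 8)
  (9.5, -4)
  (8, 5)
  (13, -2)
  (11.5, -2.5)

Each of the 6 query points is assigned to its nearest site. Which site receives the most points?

L

(-6, -4.5) — d² to each: J:20, K:98.5, L:373.25, M:231.25 → nearest is J
(-6.5, 8) — d² to each: J:274.5, K:100, L:461.25, M:57.25 → nearest is M
(9.5, -4) — d² to each: J:326.5, K:100, L:21.25, M:241.25 → nearest is L
(8, 5) — d² to each: J:438.25, K:51.25, L:61, M:65 → nearest is K
(13, -2) — d² to each: J:483.25, K:148.25, L:1, M:265 → nearest is L
(11.5, -2.5) — d² to each: J:416.25, K:120.25, L:4.5, M:242.5 → nearest is L
Tally — J:1, K:1, L:3, M:1. L captures the most (3).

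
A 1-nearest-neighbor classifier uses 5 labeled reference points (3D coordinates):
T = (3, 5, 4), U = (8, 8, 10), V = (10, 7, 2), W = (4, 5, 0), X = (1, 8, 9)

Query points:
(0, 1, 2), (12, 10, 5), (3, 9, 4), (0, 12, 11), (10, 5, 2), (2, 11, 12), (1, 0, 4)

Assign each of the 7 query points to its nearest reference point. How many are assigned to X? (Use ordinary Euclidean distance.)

(0, 1, 2) — d² to each: T:29, U:177, V:136, W:36, X:99 → nearest is T
(12, 10, 5) — d² to each: T:107, U:45, V:22, W:114, X:141 → nearest is V
(3, 9, 4) — d² to each: T:16, U:62, V:57, W:33, X:30 → nearest is T
(0, 12, 11) — d² to each: T:107, U:81, V:206, W:186, X:21 → nearest is X
(10, 5, 2) — d² to each: T:53, U:77, V:4, W:40, X:139 → nearest is V
(2, 11, 12) — d² to each: T:101, U:49, V:180, W:184, X:19 → nearest is X
(1, 0, 4) — d² to each: T:29, U:149, V:134, W:50, X:89 → nearest is T
2 of the 7 points have X as nearest.

2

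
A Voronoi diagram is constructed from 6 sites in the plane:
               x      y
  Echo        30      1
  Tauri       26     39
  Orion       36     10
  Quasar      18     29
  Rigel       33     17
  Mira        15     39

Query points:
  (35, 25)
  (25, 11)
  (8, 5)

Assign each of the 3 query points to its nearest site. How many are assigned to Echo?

1

(35, 25) — d² to each: Echo:601, Tauri:277, Orion:226, Quasar:305, Rigel:68, Mira:596 → nearest is Rigel
(25, 11) — d² to each: Echo:125, Tauri:785, Orion:122, Quasar:373, Rigel:100, Mira:884 → nearest is Rigel
(8, 5) — d² to each: Echo:500, Tauri:1480, Orion:809, Quasar:676, Rigel:769, Mira:1205 → nearest is Echo
1 of the 3 points has Echo as nearest.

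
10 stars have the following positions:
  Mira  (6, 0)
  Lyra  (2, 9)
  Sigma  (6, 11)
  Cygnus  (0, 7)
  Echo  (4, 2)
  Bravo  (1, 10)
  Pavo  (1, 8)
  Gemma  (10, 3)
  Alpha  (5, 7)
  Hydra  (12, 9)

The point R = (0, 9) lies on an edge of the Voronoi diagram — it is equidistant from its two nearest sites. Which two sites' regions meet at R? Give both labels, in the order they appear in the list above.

Squared distances from R to each site:
d²(R, Mira) = (0−6)² + (9−0)² = 36 + 81 = 117
d²(R, Lyra) = (0−2)² + (9−9)² = 4 + 0 = 4
d²(R, Sigma) = (0−6)² + (9−11)² = 36 + 4 = 40
d²(R, Cygnus) = (0−0)² + (9−7)² = 0 + 4 = 4
d²(R, Echo) = (0−4)² + (9−2)² = 16 + 49 = 65
d²(R, Bravo) = (0−1)² + (9−10)² = 1 + 1 = 2
d²(R, Pavo) = (0−1)² + (9−8)² = 1 + 1 = 2
d²(R, Gemma) = (0−10)² + (9−3)² = 100 + 36 = 136
d²(R, Alpha) = (0−5)² + (9−7)² = 25 + 4 = 29
d²(R, Hydra) = (0−12)² + (9−9)² = 144 + 0 = 144
R is equidistant from Bravo and Pavo (both at squared distance 2), and every other site is strictly farther — so R lies on the Bravo–Pavo Voronoi edge.

Bravo and Pavo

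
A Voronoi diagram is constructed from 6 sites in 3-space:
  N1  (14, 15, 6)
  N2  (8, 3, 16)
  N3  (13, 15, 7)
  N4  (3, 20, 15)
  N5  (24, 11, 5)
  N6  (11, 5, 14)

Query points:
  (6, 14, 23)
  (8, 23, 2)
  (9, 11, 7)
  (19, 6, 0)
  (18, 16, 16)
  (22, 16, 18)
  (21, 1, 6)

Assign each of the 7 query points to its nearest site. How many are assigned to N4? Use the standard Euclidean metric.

(6, 14, 23) — d² to each: N1:354, N2:174, N3:306, N4:109, N5:657, N6:187 → nearest is N4
(8, 23, 2) — d² to each: N1:116, N2:596, N3:114, N4:203, N5:409, N6:477 → nearest is N3
(9, 11, 7) — d² to each: N1:42, N2:146, N3:32, N4:181, N5:229, N6:89 → nearest is N3
(19, 6, 0) — d² to each: N1:142, N2:386, N3:166, N4:677, N5:75, N6:261 → nearest is N5
(18, 16, 16) — d² to each: N1:117, N2:269, N3:107, N4:242, N5:182, N6:174 → nearest is N3
(22, 16, 18) — d² to each: N1:209, N2:369, N3:203, N4:386, N5:198, N6:258 → nearest is N5
(21, 1, 6) — d² to each: N1:245, N2:273, N3:261, N4:766, N5:110, N6:180 → nearest is N5
1 of the 7 points has N4 as nearest.

1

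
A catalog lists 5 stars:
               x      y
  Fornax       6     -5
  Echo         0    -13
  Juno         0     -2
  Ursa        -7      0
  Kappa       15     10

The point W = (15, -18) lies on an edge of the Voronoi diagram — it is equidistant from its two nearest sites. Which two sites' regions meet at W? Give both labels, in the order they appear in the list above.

Squared distances from W to each site:
d²(W, Fornax) = 81 + 169 = 250
d²(W, Echo) = 225 + 25 = 250
d²(W, Juno) = 225 + 256 = 481
d²(W, Ursa) = 484 + 324 = 808
d²(W, Kappa) = 0 + 784 = 784
W is equidistant from Fornax and Echo (both at squared distance 250), and every other site is strictly farther — so W lies on the Fornax–Echo Voronoi edge.

Fornax and Echo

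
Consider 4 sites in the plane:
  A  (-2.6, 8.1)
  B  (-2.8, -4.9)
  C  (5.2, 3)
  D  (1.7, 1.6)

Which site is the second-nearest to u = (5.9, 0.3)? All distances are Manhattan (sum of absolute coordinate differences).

D

d(u,A) = 8.5 + 7.8 = 16.3
d(u,B) = 8.7 + 5.2 = 13.9
d(u,C) = 0.7 + 2.7 = 3.4
d(u,D) = 4.2 + 1.3 = 5.5
Sorted ascending: C, D, B, … — the second-nearest is D.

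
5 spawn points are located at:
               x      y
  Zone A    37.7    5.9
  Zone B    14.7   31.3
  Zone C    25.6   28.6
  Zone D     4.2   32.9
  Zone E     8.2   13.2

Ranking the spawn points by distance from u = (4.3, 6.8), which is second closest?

Zone D

Compare squared distances (the ordering matches that of the actual distances):
d²(u, Zone A) = (4.3−37.7)² + (6.8−5.9)² = 1115.56 + 0.81 = 1116.37
d²(u, Zone B) = (4.3−14.7)² + (6.8−31.3)² = 108.16 + 600.25 = 708.41
d²(u, Zone C) = (4.3−25.6)² + (6.8−28.6)² = 453.69 + 475.24 = 928.93
d²(u, Zone D) = (4.3−4.2)² + (6.8−32.9)² = 0.01 + 681.21 = 681.22
d²(u, Zone E) = (4.3−8.2)² + (6.8−13.2)² = 15.21 + 40.96 = 56.17
Sorted ascending: Zone E, Zone D, Zone B, … — the second-nearest is Zone D.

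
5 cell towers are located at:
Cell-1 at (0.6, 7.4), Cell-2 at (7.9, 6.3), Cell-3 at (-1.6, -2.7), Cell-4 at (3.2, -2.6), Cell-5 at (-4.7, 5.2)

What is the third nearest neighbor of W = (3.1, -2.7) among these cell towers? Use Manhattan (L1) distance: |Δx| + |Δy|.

d(W, Cell-1) = |3.1−0.6| + |-2.7−7.4| = 2.5 + 10.1 = 12.6
d(W, Cell-2) = |3.1−7.9| + |-2.7−6.3| = 4.8 + 9 = 13.8
d(W, Cell-3) = |3.1−(-1.6)| + |-2.7−(-2.7)| = 4.7 + 0 = 4.7
d(W, Cell-4) = |3.1−3.2| + |-2.7−(-2.6)| = 0.1 + 0.1 = 0.2
d(W, Cell-5) = |3.1−(-4.7)| + |-2.7−5.2| = 7.8 + 7.9 = 15.7
Sorted ascending: Cell-4, Cell-3, Cell-1, Cell-2, … — the third-nearest is Cell-1.

Cell-1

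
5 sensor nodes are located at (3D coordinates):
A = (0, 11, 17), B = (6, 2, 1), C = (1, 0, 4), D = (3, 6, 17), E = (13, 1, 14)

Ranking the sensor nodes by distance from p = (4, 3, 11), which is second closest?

C

Since √ is increasing, it suffices to compare squared distances:
|pA|² = 16 + 64 + 36 = 116
|pB|² = 4 + 1 + 100 = 105
|pC|² = 9 + 9 + 49 = 67
|pD|² = 1 + 9 + 36 = 46
|pE|² = 81 + 4 + 9 = 94
Sorted ascending: D, C, E, … — the second-nearest is C.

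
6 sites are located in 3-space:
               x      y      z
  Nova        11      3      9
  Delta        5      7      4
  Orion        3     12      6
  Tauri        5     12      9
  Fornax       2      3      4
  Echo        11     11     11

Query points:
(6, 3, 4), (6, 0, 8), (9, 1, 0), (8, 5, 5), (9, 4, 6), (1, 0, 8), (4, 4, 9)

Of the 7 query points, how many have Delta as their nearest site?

(6, 3, 4) — d² to each: Nova:50, Delta:17, Orion:94, Tauri:107, Fornax:16, Echo:138 → nearest is Fornax
(6, 0, 8) — d² to each: Nova:35, Delta:66, Orion:157, Tauri:146, Fornax:41, Echo:155 → nearest is Nova
(9, 1, 0) — d² to each: Nova:89, Delta:68, Orion:193, Tauri:218, Fornax:69, Echo:225 → nearest is Delta
(8, 5, 5) — d² to each: Nova:29, Delta:14, Orion:75, Tauri:74, Fornax:41, Echo:81 → nearest is Delta
(9, 4, 6) — d² to each: Nova:14, Delta:29, Orion:100, Tauri:89, Fornax:54, Echo:78 → nearest is Nova
(1, 0, 8) — d² to each: Nova:110, Delta:81, Orion:152, Tauri:161, Fornax:26, Echo:230 → nearest is Fornax
(4, 4, 9) — d² to each: Nova:50, Delta:35, Orion:74, Tauri:65, Fornax:30, Echo:102 → nearest is Fornax
2 of the 7 points have Delta as nearest.

2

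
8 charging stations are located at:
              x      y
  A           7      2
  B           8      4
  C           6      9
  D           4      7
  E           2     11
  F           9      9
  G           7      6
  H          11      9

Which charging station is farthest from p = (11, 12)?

Since √ is increasing, it suffices to compare squared distances:
|pA|² = 16 + 100 = 116
|pB|² = 9 + 64 = 73
|pC|² = 25 + 9 = 34
|pD|² = 49 + 25 = 74
|pE|² = 81 + 1 = 82
|pF|² = 4 + 9 = 13
|pG|² = 16 + 36 = 52
|pH|² = 0 + 9 = 9
The largest is to A.

A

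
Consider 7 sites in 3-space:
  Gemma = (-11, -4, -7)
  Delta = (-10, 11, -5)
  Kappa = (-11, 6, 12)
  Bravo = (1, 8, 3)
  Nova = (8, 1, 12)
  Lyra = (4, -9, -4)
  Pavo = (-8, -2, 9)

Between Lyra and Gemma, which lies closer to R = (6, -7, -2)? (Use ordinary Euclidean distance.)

Lyra

Compare squared distances:
d²(R, Lyra) = (6−4)² + (-7−(-9))² + (-2−(-4))² = 4 + 4 + 4 = 12
d²(R, Gemma) = (6−(-11))² + (-7−(-4))² + (-2−(-7))² = 289 + 9 + 25 = 323
12 < 323, so Lyra is closer.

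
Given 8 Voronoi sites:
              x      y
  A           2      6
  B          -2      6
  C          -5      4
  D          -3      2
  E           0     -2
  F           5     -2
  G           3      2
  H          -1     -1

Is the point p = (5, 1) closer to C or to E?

E

Compare squared distances:
|pC|² = (5−(-5))² + (1−4)² = 100 + 9 = 109
|pE|² = (5−0)² + (1−(-2))² = 25 + 9 = 34
109 > 34, so E is closer.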